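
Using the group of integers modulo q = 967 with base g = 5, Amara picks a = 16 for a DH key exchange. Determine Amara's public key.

882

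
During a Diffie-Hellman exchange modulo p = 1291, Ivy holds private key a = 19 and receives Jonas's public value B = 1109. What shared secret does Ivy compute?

1182

Shared key K = 1109^19 mod 1291.
1109^1 ≡ 1109 (mod 1291)
1109^2 = (1109^1)^2 ≡ 1109^2 = 1229881 ≡ 849 (mod 1291)
1109^4 = (1109^2)^2 ≡ 849^2 = 720801 ≡ 423 (mod 1291)
1109^8 = (1109^4)^2 ≡ 423^2 = 178929 ≡ 771 (mod 1291)
1109^16 = (1109^8)^2 ≡ 771^2 = 594441 ≡ 581 (mod 1291)
1109^19 = 1109^16 · 1109^2 · 1109^1 ≡ 581 · 849 · 1109 ≡ 1182 (mod 1291).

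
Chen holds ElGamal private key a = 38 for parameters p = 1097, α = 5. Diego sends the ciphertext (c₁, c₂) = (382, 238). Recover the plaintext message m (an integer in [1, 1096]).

Shared mask s = c₁^a mod p = 382^38 mod 1097.
382^1 ≡ 382 (mod 1097)
382^2 = (382^1)^2 ≡ 382^2 = 145924 ≡ 23 (mod 1097)
382^4 = (382^2)^2 ≡ 23^2 = 529 ≡ 529 (mod 1097)
382^8 = (382^4)^2 ≡ 529^2 = 279841 ≡ 106 (mod 1097)
382^16 = (382^8)^2 ≡ 106^2 = 11236 ≡ 266 (mod 1097)
382^32 = (382^16)^2 ≡ 266^2 = 70756 ≡ 548 (mod 1097)
382^38 = 382^32 · 382^4 · 382^2 ≡ 548 · 529 · 23 ≡ 1047 (mod 1097).
So s = 1047; s⁻¹ ≡ 724 (mod 1097).
m = c₂ · s⁻¹ mod 1097 = 238 · 724 mod 1097 = 83.

83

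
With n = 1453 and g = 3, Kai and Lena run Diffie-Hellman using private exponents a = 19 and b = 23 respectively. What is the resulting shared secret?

161

Lena sends B = g^b mod n = 3^23 mod 1453.
3^1 ≡ 3 (mod 1453)
3^2 = (3^1)^2 ≡ 3^2 = 9 ≡ 9 (mod 1453)
3^4 = (3^2)^2 ≡ 9^2 = 81 ≡ 81 (mod 1453)
3^8 = (3^4)^2 ≡ 81^2 = 6561 ≡ 749 (mod 1453)
3^16 = (3^8)^2 ≡ 749^2 = 561001 ≡ 143 (mod 1453)
3^23 = 3^16 · 3^4 · 3^2 · 3^1 ≡ 143 · 81 · 9 · 3 ≡ 346 (mod 1453).
So B = 346. Kai then computes K = B^a mod n = 346^19 mod 1453.
346^1 ≡ 346 (mod 1453)
346^2 = (346^1)^2 ≡ 346^2 = 119716 ≡ 570 (mod 1453)
346^4 = (346^2)^2 ≡ 570^2 = 324900 ≡ 881 (mod 1453)
346^8 = (346^4)^2 ≡ 881^2 = 776161 ≡ 259 (mod 1453)
346^16 = (346^8)^2 ≡ 259^2 = 67081 ≡ 243 (mod 1453)
346^19 = 346^16 · 346^2 · 346^1 ≡ 243 · 570 · 346 ≡ 161 (mod 1453).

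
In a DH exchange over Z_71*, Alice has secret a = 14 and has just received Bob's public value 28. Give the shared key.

Shared key K = 28^14 mod 71.
28^1 ≡ 28 (mod 71)
28^2 = (28^1)^2 ≡ 28^2 = 784 ≡ 3 (mod 71)
28^4 = (28^2)^2 ≡ 3^2 = 9 ≡ 9 (mod 71)
28^8 = (28^4)^2 ≡ 9^2 = 81 ≡ 10 (mod 71)
28^14 = 28^8 · 28^4 · 28^2 ≡ 10 · 9 · 3 ≡ 57 (mod 71).

57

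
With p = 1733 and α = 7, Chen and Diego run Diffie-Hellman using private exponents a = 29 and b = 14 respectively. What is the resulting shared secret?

325

Chen sends A = α^a mod p = 7^29 mod 1733.
7^1 ≡ 7 (mod 1733)
7^2 = (7^1)^2 ≡ 7^2 = 49 ≡ 49 (mod 1733)
7^4 = (7^2)^2 ≡ 49^2 = 2401 ≡ 668 (mod 1733)
7^8 = (7^4)^2 ≡ 668^2 = 446224 ≡ 843 (mod 1733)
7^16 = (7^8)^2 ≡ 843^2 = 710649 ≡ 119 (mod 1733)
7^29 = 7^16 · 7^8 · 7^4 · 7^1 ≡ 119 · 843 · 668 · 7 ≡ 784 (mod 1733).
So A = 784. Diego then computes K = A^b mod p = 784^14 mod 1733.
784^1 ≡ 784 (mod 1733)
784^2 = (784^1)^2 ≡ 784^2 = 614656 ≡ 1174 (mod 1733)
784^4 = (784^2)^2 ≡ 1174^2 = 1378276 ≡ 541 (mod 1733)
784^8 = (784^4)^2 ≡ 541^2 = 292681 ≡ 1537 (mod 1733)
784^14 = 784^8 · 784^4 · 784^2 ≡ 1537 · 541 · 1174 ≡ 325 (mod 1733).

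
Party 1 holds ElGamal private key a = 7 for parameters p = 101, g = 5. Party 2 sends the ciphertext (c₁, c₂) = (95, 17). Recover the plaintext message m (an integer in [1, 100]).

65

Shared mask s = c₁^a mod p = 95^7 mod 101.
95^1 ≡ 95 (mod 101)
95^2 = (95^1)^2 ≡ 95^2 = 9025 ≡ 36 (mod 101)
95^4 = (95^2)^2 ≡ 36^2 = 1296 ≡ 84 (mod 101)
95^7 = 95^4 · 95^2 · 95^1 ≡ 84 · 36 · 95 ≡ 36 (mod 101).
So s = 36; s⁻¹ ≡ 87 (mod 101).
m = c₂ · s⁻¹ mod 101 = 17 · 87 mod 101 = 65.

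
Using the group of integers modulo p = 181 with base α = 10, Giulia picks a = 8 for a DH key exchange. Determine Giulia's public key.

34

Public value = 10^8 mod 181.
10^1 ≡ 10 (mod 181)
10^2 = (10^1)^2 ≡ 10^2 = 100 ≡ 100 (mod 181)
10^4 = (10^2)^2 ≡ 100^2 = 10000 ≡ 45 (mod 181)
10^8 = (10^4)^2 ≡ 45^2 = 2025 ≡ 34 (mod 181)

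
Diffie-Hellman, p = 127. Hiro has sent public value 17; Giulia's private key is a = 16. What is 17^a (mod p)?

49

Shared key K = 17^16 mod 127.
17^1 ≡ 17 (mod 127)
17^2 = (17^1)^2 ≡ 17^2 = 289 ≡ 35 (mod 127)
17^4 = (17^2)^2 ≡ 35^2 = 1225 ≡ 82 (mod 127)
17^8 = (17^4)^2 ≡ 82^2 = 6724 ≡ 120 (mod 127)
17^16 = (17^8)^2 ≡ 120^2 = 14400 ≡ 49 (mod 127)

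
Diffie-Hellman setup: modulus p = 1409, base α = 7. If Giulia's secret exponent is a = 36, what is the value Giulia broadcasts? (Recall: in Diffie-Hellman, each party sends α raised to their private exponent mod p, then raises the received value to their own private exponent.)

46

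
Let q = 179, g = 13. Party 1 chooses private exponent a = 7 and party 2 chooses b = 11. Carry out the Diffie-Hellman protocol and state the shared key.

76

Party 1 sends A = g^a mod q = 13^7 mod 179.
13^1 ≡ 13 (mod 179)
13^2 = (13^1)^2 ≡ 13^2 = 169 ≡ 169 (mod 179)
13^4 = (13^2)^2 ≡ 169^2 = 28561 ≡ 100 (mod 179)
13^7 = 13^4 · 13^2 · 13^1 ≡ 100 · 169 · 13 ≡ 67 (mod 179).
So A = 67. Party 2 then computes K = A^b mod q = 67^11 mod 179.
67^1 ≡ 67 (mod 179)
67^2 = (67^1)^2 ≡ 67^2 = 4489 ≡ 14 (mod 179)
67^4 = (67^2)^2 ≡ 14^2 = 196 ≡ 17 (mod 179)
67^8 = (67^4)^2 ≡ 17^2 = 289 ≡ 110 (mod 179)
67^11 = 67^8 · 67^2 · 67^1 ≡ 110 · 14 · 67 ≡ 76 (mod 179).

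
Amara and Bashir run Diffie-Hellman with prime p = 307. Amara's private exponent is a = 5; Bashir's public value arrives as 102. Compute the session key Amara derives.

24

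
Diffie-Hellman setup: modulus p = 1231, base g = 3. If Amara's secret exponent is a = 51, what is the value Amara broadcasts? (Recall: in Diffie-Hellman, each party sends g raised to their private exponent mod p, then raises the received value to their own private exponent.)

914

Public value = 3^51 mod 1231.
3^1 ≡ 3 (mod 1231)
3^2 = (3^1)^2 ≡ 3^2 = 9 ≡ 9 (mod 1231)
3^4 = (3^2)^2 ≡ 9^2 = 81 ≡ 81 (mod 1231)
3^8 = (3^4)^2 ≡ 81^2 = 6561 ≡ 406 (mod 1231)
3^16 = (3^8)^2 ≡ 406^2 = 164836 ≡ 1113 (mod 1231)
3^32 = (3^16)^2 ≡ 1113^2 = 1238769 ≡ 383 (mod 1231)
3^51 = 3^32 · 3^16 · 3^2 · 3^1 ≡ 383 · 1113 · 9 · 3 ≡ 914 (mod 1231).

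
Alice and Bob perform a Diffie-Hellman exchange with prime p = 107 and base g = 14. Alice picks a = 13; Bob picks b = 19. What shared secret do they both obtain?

99

Alice sends A = g^a mod p = 14^13 mod 107.
14^1 ≡ 14 (mod 107)
14^2 = (14^1)^2 ≡ 14^2 = 196 ≡ 89 (mod 107)
14^4 = (14^2)^2 ≡ 89^2 = 7921 ≡ 3 (mod 107)
14^8 = (14^4)^2 ≡ 3^2 = 9 ≡ 9 (mod 107)
14^13 = 14^8 · 14^4 · 14^1 ≡ 9 · 3 · 14 ≡ 57 (mod 107).
So A = 57. Bob then computes K = A^b mod p = 57^19 mod 107.
57^1 ≡ 57 (mod 107)
57^2 = (57^1)^2 ≡ 57^2 = 3249 ≡ 39 (mod 107)
57^4 = (57^2)^2 ≡ 39^2 = 1521 ≡ 23 (mod 107)
57^8 = (57^4)^2 ≡ 23^2 = 529 ≡ 101 (mod 107)
57^16 = (57^8)^2 ≡ 101^2 = 10201 ≡ 36 (mod 107)
57^19 = 57^16 · 57^2 · 57^1 ≡ 36 · 39 · 57 ≡ 99 (mod 107).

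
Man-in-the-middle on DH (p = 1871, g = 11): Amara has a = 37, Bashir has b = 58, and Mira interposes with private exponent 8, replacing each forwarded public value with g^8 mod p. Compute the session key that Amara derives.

762

Amara receives Mira's public value M = 11^8 mod 1871 instead of the honest one.
11^1 ≡ 11 (mod 1871)
11^2 = (11^1)^2 ≡ 11^2 = 121 ≡ 121 (mod 1871)
11^4 = (11^2)^2 ≡ 121^2 = 14641 ≡ 1544 (mod 1871)
11^8 = (11^4)^2 ≡ 1544^2 = 2383936 ≡ 282 (mod 1871)
So M = 282. Amara computes K = M^37 mod 1871.
282^1 ≡ 282 (mod 1871)
282^2 = (282^1)^2 ≡ 282^2 = 79524 ≡ 942 (mod 1871)
282^4 = (282^2)^2 ≡ 942^2 = 887364 ≡ 510 (mod 1871)
282^8 = (282^4)^2 ≡ 510^2 = 260100 ≡ 31 (mod 1871)
282^16 = (282^8)^2 ≡ 31^2 = 961 ≡ 961 (mod 1871)
282^32 = (282^16)^2 ≡ 961^2 = 923521 ≡ 1118 (mod 1871)
282^37 = 282^32 · 282^4 · 282^1 ≡ 1118 · 510 · 282 ≡ 762 (mod 1871).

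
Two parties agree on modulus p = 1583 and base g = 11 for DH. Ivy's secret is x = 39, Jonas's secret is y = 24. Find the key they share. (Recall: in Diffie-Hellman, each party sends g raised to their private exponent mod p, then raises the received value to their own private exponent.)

53

Jonas sends B = g^y mod p = 11^24 mod 1583.
11^1 ≡ 11 (mod 1583)
11^2 = (11^1)^2 ≡ 11^2 = 121 ≡ 121 (mod 1583)
11^4 = (11^2)^2 ≡ 121^2 = 14641 ≡ 394 (mod 1583)
11^8 = (11^4)^2 ≡ 394^2 = 155236 ≡ 102 (mod 1583)
11^16 = (11^8)^2 ≡ 102^2 = 10404 ≡ 906 (mod 1583)
11^24 = 11^16 · 11^8 ≡ 906 · 102 ≡ 598 (mod 1583).
So B = 598. Ivy then computes K = B^x mod p = 598^39 mod 1583.
598^1 ≡ 598 (mod 1583)
598^2 = (598^1)^2 ≡ 598^2 = 357604 ≡ 1429 (mod 1583)
598^4 = (598^2)^2 ≡ 1429^2 = 2042041 ≡ 1554 (mod 1583)
598^8 = (598^4)^2 ≡ 1554^2 = 2414916 ≡ 841 (mod 1583)
598^16 = (598^8)^2 ≡ 841^2 = 707281 ≡ 1263 (mod 1583)
598^32 = (598^16)^2 ≡ 1263^2 = 1595169 ≡ 1088 (mod 1583)
598^39 = 598^32 · 598^4 · 598^2 · 598^1 ≡ 1088 · 1554 · 1429 · 598 ≡ 53 (mod 1583).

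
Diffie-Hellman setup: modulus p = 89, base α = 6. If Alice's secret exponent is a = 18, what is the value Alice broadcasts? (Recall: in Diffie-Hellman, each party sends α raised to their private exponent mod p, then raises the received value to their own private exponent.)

79

Public value = 6^18 mod 89.
6^1 ≡ 6 (mod 89)
6^2 = (6^1)^2 ≡ 6^2 = 36 ≡ 36 (mod 89)
6^4 = (6^2)^2 ≡ 36^2 = 1296 ≡ 50 (mod 89)
6^8 = (6^4)^2 ≡ 50^2 = 2500 ≡ 8 (mod 89)
6^16 = (6^8)^2 ≡ 8^2 = 64 ≡ 64 (mod 89)
6^18 = 6^16 · 6^2 ≡ 64 · 36 ≡ 79 (mod 89).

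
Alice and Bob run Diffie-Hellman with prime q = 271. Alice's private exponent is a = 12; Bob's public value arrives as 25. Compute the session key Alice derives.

258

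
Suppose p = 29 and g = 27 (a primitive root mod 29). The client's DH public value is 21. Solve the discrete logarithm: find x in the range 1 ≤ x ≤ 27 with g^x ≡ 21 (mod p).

Try successive powers of 27 modulo 29:
27^1 ≡ 27
27^2 ≡ 4
27^3 ≡ 21
Found: x = 3.

3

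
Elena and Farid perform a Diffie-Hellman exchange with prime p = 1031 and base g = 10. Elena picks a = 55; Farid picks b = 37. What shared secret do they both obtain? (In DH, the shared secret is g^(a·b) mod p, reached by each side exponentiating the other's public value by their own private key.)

242

Elena sends A = g^a mod p = 10^55 mod 1031.
10^1 ≡ 10 (mod 1031)
10^2 = (10^1)^2 ≡ 10^2 = 100 ≡ 100 (mod 1031)
10^4 = (10^2)^2 ≡ 100^2 = 10000 ≡ 721 (mod 1031)
10^8 = (10^4)^2 ≡ 721^2 = 519841 ≡ 217 (mod 1031)
10^16 = (10^8)^2 ≡ 217^2 = 47089 ≡ 694 (mod 1031)
10^32 = (10^16)^2 ≡ 694^2 = 481636 ≡ 159 (mod 1031)
10^55 = 10^32 · 10^16 · 10^4 · 10^2 · 10^1 ≡ 159 · 694 · 721 · 100 · 10 ≡ 320 (mod 1031).
So A = 320. Farid then computes K = A^b mod p = 320^37 mod 1031.
320^1 ≡ 320 (mod 1031)
320^2 = (320^1)^2 ≡ 320^2 = 102400 ≡ 331 (mod 1031)
320^4 = (320^2)^2 ≡ 331^2 = 109561 ≡ 275 (mod 1031)
320^8 = (320^4)^2 ≡ 275^2 = 75625 ≡ 362 (mod 1031)
320^16 = (320^8)^2 ≡ 362^2 = 131044 ≡ 107 (mod 1031)
320^32 = (320^16)^2 ≡ 107^2 = 11449 ≡ 108 (mod 1031)
320^37 = 320^32 · 320^4 · 320^1 ≡ 108 · 275 · 320 ≡ 242 (mod 1031).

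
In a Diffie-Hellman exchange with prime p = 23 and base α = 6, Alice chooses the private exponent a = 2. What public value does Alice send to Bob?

13

Public value = 6^2 mod 23.
6^1 ≡ 6 (mod 23)
6^2 = (6^1)^2 ≡ 6^2 = 36 ≡ 13 (mod 23)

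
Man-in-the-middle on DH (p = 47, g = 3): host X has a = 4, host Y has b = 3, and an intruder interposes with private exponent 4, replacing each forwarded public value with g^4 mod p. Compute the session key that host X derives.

32

Host X receives an intruder's public value M = 3^4 mod 47 instead of the honest one.
3^1 ≡ 3 (mod 47)
3^2 = (3^1)^2 ≡ 3^2 = 9 ≡ 9 (mod 47)
3^4 = (3^2)^2 ≡ 9^2 = 81 ≡ 34 (mod 47)
So M = 34. Host X computes K = M^4 mod 47.
34^1 ≡ 34 (mod 47)
34^2 = (34^1)^2 ≡ 34^2 = 1156 ≡ 28 (mod 47)
34^4 = (34^2)^2 ≡ 28^2 = 784 ≡ 32 (mod 47)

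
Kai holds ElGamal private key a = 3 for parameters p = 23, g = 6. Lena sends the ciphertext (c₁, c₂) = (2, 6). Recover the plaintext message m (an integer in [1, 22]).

18

Shared mask s = c₁^a mod p = 2^3 mod 23.
2^1 ≡ 2 (mod 23)
2^2 = (2^1)^2 ≡ 2^2 = 4 ≡ 4 (mod 23)
2^3 = 2^2 · 2^1 ≡ 4 · 2 ≡ 8 (mod 23).
So s = 8; s⁻¹ ≡ 3 (mod 23).
m = c₂ · s⁻¹ mod 23 = 6 · 3 mod 23 = 18.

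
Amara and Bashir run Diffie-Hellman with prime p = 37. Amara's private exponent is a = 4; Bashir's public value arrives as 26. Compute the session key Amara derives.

26

Shared key K = 26^4 mod 37.
26^1 ≡ 26 (mod 37)
26^2 = (26^1)^2 ≡ 26^2 = 676 ≡ 10 (mod 37)
26^4 = (26^2)^2 ≡ 10^2 = 100 ≡ 26 (mod 37)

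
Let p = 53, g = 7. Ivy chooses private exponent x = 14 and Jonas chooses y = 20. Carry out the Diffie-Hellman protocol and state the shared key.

24

Ivy sends A = g^x mod p = 7^14 mod 53.
7^1 ≡ 7 (mod 53)
7^2 = (7^1)^2 ≡ 7^2 = 49 ≡ 49 (mod 53)
7^4 = (7^2)^2 ≡ 49^2 = 2401 ≡ 16 (mod 53)
7^8 = (7^4)^2 ≡ 16^2 = 256 ≡ 44 (mod 53)
7^14 = 7^8 · 7^4 · 7^2 ≡ 44 · 16 · 49 ≡ 46 (mod 53).
So A = 46. Jonas then computes K = A^y mod p = 46^20 mod 53.
46^1 ≡ 46 (mod 53)
46^2 = (46^1)^2 ≡ 46^2 = 2116 ≡ 49 (mod 53)
46^4 = (46^2)^2 ≡ 49^2 = 2401 ≡ 16 (mod 53)
46^8 = (46^4)^2 ≡ 16^2 = 256 ≡ 44 (mod 53)
46^16 = (46^8)^2 ≡ 44^2 = 1936 ≡ 28 (mod 53)
46^20 = 46^16 · 46^4 ≡ 28 · 16 ≡ 24 (mod 53).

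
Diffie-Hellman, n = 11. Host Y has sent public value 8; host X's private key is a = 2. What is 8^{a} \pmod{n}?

9

Shared key K = 8^2 mod 11.
8^1 ≡ 8 (mod 11)
8^2 = (8^1)^2 ≡ 8^2 = 64 ≡ 9 (mod 11)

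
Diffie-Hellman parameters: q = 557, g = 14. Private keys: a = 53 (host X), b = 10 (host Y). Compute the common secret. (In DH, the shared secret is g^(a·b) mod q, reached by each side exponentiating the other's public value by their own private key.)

255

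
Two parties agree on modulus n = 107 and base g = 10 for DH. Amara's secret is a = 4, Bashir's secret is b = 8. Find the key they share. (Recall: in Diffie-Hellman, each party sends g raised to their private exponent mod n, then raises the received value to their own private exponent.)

53

Bashir sends B = g^b mod n = 10^8 mod 107.
10^1 ≡ 10 (mod 107)
10^2 = (10^1)^2 ≡ 10^2 = 100 ≡ 100 (mod 107)
10^4 = (10^2)^2 ≡ 100^2 = 10000 ≡ 49 (mod 107)
10^8 = (10^4)^2 ≡ 49^2 = 2401 ≡ 47 (mod 107)
So B = 47. Amara then computes K = B^a mod n = 47^4 mod 107.
47^1 ≡ 47 (mod 107)
47^2 = (47^1)^2 ≡ 47^2 = 2209 ≡ 69 (mod 107)
47^4 = (47^2)^2 ≡ 69^2 = 4761 ≡ 53 (mod 107)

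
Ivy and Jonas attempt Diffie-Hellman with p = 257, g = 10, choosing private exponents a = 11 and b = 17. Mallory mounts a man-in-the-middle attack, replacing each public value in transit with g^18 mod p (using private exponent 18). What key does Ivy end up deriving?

49

Ivy receives Mallory's public value M = 10^18 mod 257 instead of the honest one.
10^1 ≡ 10 (mod 257)
10^2 = (10^1)^2 ≡ 10^2 = 100 ≡ 100 (mod 257)
10^4 = (10^2)^2 ≡ 100^2 = 10000 ≡ 234 (mod 257)
10^8 = (10^4)^2 ≡ 234^2 = 54756 ≡ 15 (mod 257)
10^16 = (10^8)^2 ≡ 15^2 = 225 ≡ 225 (mod 257)
10^18 = 10^16 · 10^2 ≡ 225 · 100 ≡ 141 (mod 257).
So M = 141. Ivy computes K = M^11 mod 257.
141^1 ≡ 141 (mod 257)
141^2 = (141^1)^2 ≡ 141^2 = 19881 ≡ 92 (mod 257)
141^4 = (141^2)^2 ≡ 92^2 = 8464 ≡ 240 (mod 257)
141^8 = (141^4)^2 ≡ 240^2 = 57600 ≡ 32 (mod 257)
141^11 = 141^8 · 141^2 · 141^1 ≡ 32 · 92 · 141 ≡ 49 (mod 257).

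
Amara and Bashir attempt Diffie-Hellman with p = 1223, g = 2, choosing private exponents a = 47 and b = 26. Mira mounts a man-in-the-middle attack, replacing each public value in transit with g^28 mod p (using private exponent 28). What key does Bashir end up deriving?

539

Bashir receives Mira's public value M = 2^28 mod 1223 instead of the honest one.
2^1 ≡ 2 (mod 1223)
2^2 = (2^1)^2 ≡ 2^2 = 4 ≡ 4 (mod 1223)
2^4 = (2^2)^2 ≡ 4^2 = 16 ≡ 16 (mod 1223)
2^8 = (2^4)^2 ≡ 16^2 = 256 ≡ 256 (mod 1223)
2^16 = (2^8)^2 ≡ 256^2 = 65536 ≡ 717 (mod 1223)
2^28 = 2^16 · 2^8 · 2^4 ≡ 717 · 256 · 16 ≡ 409 (mod 1223).
So M = 409. Bashir computes K = M^26 mod 1223.
409^1 ≡ 409 (mod 1223)
409^2 = (409^1)^2 ≡ 409^2 = 167281 ≡ 953 (mod 1223)
409^4 = (409^2)^2 ≡ 953^2 = 908209 ≡ 743 (mod 1223)
409^8 = (409^4)^2 ≡ 743^2 = 552049 ≡ 476 (mod 1223)
409^16 = (409^8)^2 ≡ 476^2 = 226576 ≡ 321 (mod 1223)
409^26 = 409^16 · 409^8 · 409^2 ≡ 321 · 476 · 953 ≡ 539 (mod 1223).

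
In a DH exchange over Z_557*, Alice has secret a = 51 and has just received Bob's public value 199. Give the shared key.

Shared key K = 199^51 mod 557.
199^1 ≡ 199 (mod 557)
199^2 = (199^1)^2 ≡ 199^2 = 39601 ≡ 54 (mod 557)
199^4 = (199^2)^2 ≡ 54^2 = 2916 ≡ 131 (mod 557)
199^8 = (199^4)^2 ≡ 131^2 = 17161 ≡ 451 (mod 557)
199^16 = (199^8)^2 ≡ 451^2 = 203401 ≡ 96 (mod 557)
199^32 = (199^16)^2 ≡ 96^2 = 9216 ≡ 304 (mod 557)
199^51 = 199^32 · 199^16 · 199^2 · 199^1 ≡ 304 · 96 · 54 · 199 ≡ 212 (mod 557).

212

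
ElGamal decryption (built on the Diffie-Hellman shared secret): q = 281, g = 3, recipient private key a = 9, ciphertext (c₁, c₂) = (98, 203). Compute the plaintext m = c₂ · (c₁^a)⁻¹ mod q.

9

Shared mask s = c₁^a mod q = 98^9 mod 281.
98^1 ≡ 98 (mod 281)
98^2 = (98^1)^2 ≡ 98^2 = 9604 ≡ 50 (mod 281)
98^4 = (98^2)^2 ≡ 50^2 = 2500 ≡ 252 (mod 281)
98^8 = (98^4)^2 ≡ 252^2 = 63504 ≡ 279 (mod 281)
98^9 = 98^8 · 98^1 ≡ 279 · 98 ≡ 85 (mod 281).
So s = 85; s⁻¹ ≡ 162 (mod 281).
m = c₂ · s⁻¹ mod 281 = 203 · 162 mod 281 = 9.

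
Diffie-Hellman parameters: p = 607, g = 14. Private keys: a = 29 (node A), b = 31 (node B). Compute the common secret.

227

Node A sends A = g^a mod p = 14^29 mod 607.
14^1 ≡ 14 (mod 607)
14^2 = (14^1)^2 ≡ 14^2 = 196 ≡ 196 (mod 607)
14^4 = (14^2)^2 ≡ 196^2 = 38416 ≡ 175 (mod 607)
14^8 = (14^4)^2 ≡ 175^2 = 30625 ≡ 275 (mod 607)
14^16 = (14^8)^2 ≡ 275^2 = 75625 ≡ 357 (mod 607)
14^29 = 14^16 · 14^8 · 14^4 · 14^1 ≡ 357 · 275 · 175 · 14 ≡ 144 (mod 607).
So A = 144. Node B then computes K = A^b mod p = 144^31 mod 607.
144^1 ≡ 144 (mod 607)
144^2 = (144^1)^2 ≡ 144^2 = 20736 ≡ 98 (mod 607)
144^4 = (144^2)^2 ≡ 98^2 = 9604 ≡ 499 (mod 607)
144^8 = (144^4)^2 ≡ 499^2 = 249001 ≡ 131 (mod 607)
144^16 = (144^8)^2 ≡ 131^2 = 17161 ≡ 165 (mod 607)
144^31 = 144^16 · 144^8 · 144^4 · 144^2 · 144^1 ≡ 165 · 131 · 499 · 98 · 144 ≡ 227 (mod 607).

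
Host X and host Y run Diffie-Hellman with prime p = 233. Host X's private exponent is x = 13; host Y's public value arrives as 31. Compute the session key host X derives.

Shared key K = 31^13 mod 233.
31^1 ≡ 31 (mod 233)
31^2 = (31^1)^2 ≡ 31^2 = 961 ≡ 29 (mod 233)
31^4 = (31^2)^2 ≡ 29^2 = 841 ≡ 142 (mod 233)
31^8 = (31^4)^2 ≡ 142^2 = 20164 ≡ 126 (mod 233)
31^13 = 31^8 · 31^4 · 31^1 ≡ 126 · 142 · 31 ≡ 112 (mod 233).

112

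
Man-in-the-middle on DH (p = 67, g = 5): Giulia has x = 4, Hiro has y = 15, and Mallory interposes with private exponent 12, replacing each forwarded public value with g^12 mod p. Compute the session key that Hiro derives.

22

Hiro receives Mallory's public value M = 5^12 mod 67 instead of the honest one.
5^1 ≡ 5 (mod 67)
5^2 = (5^1)^2 ≡ 5^2 = 25 ≡ 25 (mod 67)
5^4 = (5^2)^2 ≡ 25^2 = 625 ≡ 22 (mod 67)
5^8 = (5^4)^2 ≡ 22^2 = 484 ≡ 15 (mod 67)
5^12 = 5^8 · 5^4 ≡ 15 · 22 ≡ 62 (mod 67).
So M = 62. Hiro computes K = M^15 mod 67.
62^1 ≡ 62 (mod 67)
62^2 = (62^1)^2 ≡ 62^2 = 3844 ≡ 25 (mod 67)
62^4 = (62^2)^2 ≡ 25^2 = 625 ≡ 22 (mod 67)
62^8 = (62^4)^2 ≡ 22^2 = 484 ≡ 15 (mod 67)
62^15 = 62^8 · 62^4 · 62^2 · 62^1 ≡ 15 · 22 · 25 · 62 ≡ 22 (mod 67).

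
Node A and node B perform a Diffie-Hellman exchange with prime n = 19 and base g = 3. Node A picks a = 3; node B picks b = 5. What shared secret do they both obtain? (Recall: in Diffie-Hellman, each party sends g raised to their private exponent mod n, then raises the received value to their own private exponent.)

12

Node B sends B = g^b mod n = 3^5 mod 19.
3^1 ≡ 3 (mod 19)
3^2 = (3^1)^2 ≡ 3^2 = 9 ≡ 9 (mod 19)
3^4 = (3^2)^2 ≡ 9^2 = 81 ≡ 5 (mod 19)
3^5 = 3^4 · 3^1 ≡ 5 · 3 ≡ 15 (mod 19).
So B = 15. Node A then computes K = B^a mod n = 15^3 mod 19.
15^1 ≡ 15 (mod 19)
15^2 = (15^1)^2 ≡ 15^2 = 225 ≡ 16 (mod 19)
15^3 = 15^2 · 15^1 ≡ 16 · 15 ≡ 12 (mod 19).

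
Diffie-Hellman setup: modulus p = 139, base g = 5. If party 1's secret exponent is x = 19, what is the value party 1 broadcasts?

Public value = 5^19 mod 139.
5^1 ≡ 5 (mod 139)
5^2 = (5^1)^2 ≡ 5^2 = 25 ≡ 25 (mod 139)
5^4 = (5^2)^2 ≡ 25^2 = 625 ≡ 69 (mod 139)
5^8 = (5^4)^2 ≡ 69^2 = 4761 ≡ 35 (mod 139)
5^16 = (5^8)^2 ≡ 35^2 = 1225 ≡ 113 (mod 139)
5^19 = 5^16 · 5^2 · 5^1 ≡ 113 · 25 · 5 ≡ 86 (mod 139).

86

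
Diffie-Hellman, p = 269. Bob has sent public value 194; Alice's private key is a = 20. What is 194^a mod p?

142

Shared key K = 194^20 mod 269.
194^1 ≡ 194 (mod 269)
194^2 = (194^1)^2 ≡ 194^2 = 37636 ≡ 245 (mod 269)
194^4 = (194^2)^2 ≡ 245^2 = 60025 ≡ 38 (mod 269)
194^8 = (194^4)^2 ≡ 38^2 = 1444 ≡ 99 (mod 269)
194^16 = (194^8)^2 ≡ 99^2 = 9801 ≡ 117 (mod 269)
194^20 = 194^16 · 194^4 ≡ 117 · 38 ≡ 142 (mod 269).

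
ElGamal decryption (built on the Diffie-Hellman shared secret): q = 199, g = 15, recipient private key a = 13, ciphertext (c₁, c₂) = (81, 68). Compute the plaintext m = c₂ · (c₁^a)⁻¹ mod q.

Shared mask s = c₁^a mod q = 81^13 mod 199.
81^1 ≡ 81 (mod 199)
81^2 = (81^1)^2 ≡ 81^2 = 6561 ≡ 193 (mod 199)
81^4 = (81^2)^2 ≡ 193^2 = 37249 ≡ 36 (mod 199)
81^8 = (81^4)^2 ≡ 36^2 = 1296 ≡ 102 (mod 199)
81^13 = 81^8 · 81^4 · 81^1 ≡ 102 · 36 · 81 ≡ 126 (mod 199).
So s = 126; s⁻¹ ≡ 169 (mod 199).
m = c₂ · s⁻¹ mod 199 = 68 · 169 mod 199 = 149.

149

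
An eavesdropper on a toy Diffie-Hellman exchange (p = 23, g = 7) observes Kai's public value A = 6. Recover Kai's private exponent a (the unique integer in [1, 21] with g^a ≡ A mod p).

16

Try successive powers of 7 modulo 23:
7^1 ≡ 7
7^2 ≡ 3
7^3 ≡ 21
7^4 ≡ 9
7^5 ≡ 17
7^6 ≡ 4
7^7 ≡ 5
7^8 ≡ 12
7^9 ≡ 15
7^10 ≡ 13
7^11 ≡ 22
7^12 ≡ 16
7^13 ≡ 20
7^14 ≡ 2
7^15 ≡ 14
7^16 ≡ 6
Found: a = 16.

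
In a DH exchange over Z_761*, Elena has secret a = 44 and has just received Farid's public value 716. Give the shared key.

25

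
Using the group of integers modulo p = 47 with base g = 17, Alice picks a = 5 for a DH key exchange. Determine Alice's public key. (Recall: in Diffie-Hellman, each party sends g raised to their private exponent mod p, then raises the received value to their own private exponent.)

Public value = 17^5 mod 47.
17^1 ≡ 17 (mod 47)
17^2 = (17^1)^2 ≡ 17^2 = 289 ≡ 7 (mod 47)
17^4 = (17^2)^2 ≡ 7^2 = 49 ≡ 2 (mod 47)
17^5 = 17^4 · 17^1 ≡ 2 · 17 ≡ 34 (mod 47).

34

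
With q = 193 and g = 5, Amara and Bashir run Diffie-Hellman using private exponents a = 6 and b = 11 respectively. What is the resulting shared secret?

170

Amara sends A = g^a mod q = 5^6 mod 193.
5^1 ≡ 5 (mod 193)
5^2 = (5^1)^2 ≡ 5^2 = 25 ≡ 25 (mod 193)
5^4 = (5^2)^2 ≡ 25^2 = 625 ≡ 46 (mod 193)
5^6 = 5^4 · 5^2 ≡ 46 · 25 ≡ 185 (mod 193).
So A = 185. Bashir then computes K = A^b mod q = 185^11 mod 193.
185^1 ≡ 185 (mod 193)
185^2 = (185^1)^2 ≡ 185^2 = 34225 ≡ 64 (mod 193)
185^4 = (185^2)^2 ≡ 64^2 = 4096 ≡ 43 (mod 193)
185^8 = (185^4)^2 ≡ 43^2 = 1849 ≡ 112 (mod 193)
185^11 = 185^8 · 185^2 · 185^1 ≡ 112 · 64 · 185 ≡ 170 (mod 193).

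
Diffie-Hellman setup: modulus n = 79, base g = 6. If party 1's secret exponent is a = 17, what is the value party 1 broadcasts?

Public value = 6^17 (mod 79).
6^1 ≡ 6 (mod 79)
6^2 = (6^1)^2 ≡ 6^2 = 36 ≡ 36 (mod 79)
6^4 = (6^2)^2 ≡ 36^2 = 1296 ≡ 32 (mod 79)
6^8 = (6^4)^2 ≡ 32^2 = 1024 ≡ 76 (mod 79)
6^16 = (6^8)^2 ≡ 76^2 = 5776 ≡ 9 (mod 79)
6^17 = 6^16 · 6^1 ≡ 9 · 6 ≡ 54 (mod 79).

54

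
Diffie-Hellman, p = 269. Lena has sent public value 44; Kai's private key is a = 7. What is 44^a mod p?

Shared key K = 44^7 mod 269.
44^1 ≡ 44 (mod 269)
44^2 = (44^1)^2 ≡ 44^2 = 1936 ≡ 53 (mod 269)
44^4 = (44^2)^2 ≡ 53^2 = 2809 ≡ 119 (mod 269)
44^7 = 44^4 · 44^2 · 44^1 ≡ 119 · 53 · 44 ≡ 169 (mod 269).

169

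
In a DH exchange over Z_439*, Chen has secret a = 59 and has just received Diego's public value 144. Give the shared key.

Shared key K = 144^59 mod 439.
144^1 ≡ 144 (mod 439)
144^2 = (144^1)^2 ≡ 144^2 = 20736 ≡ 103 (mod 439)
144^4 = (144^2)^2 ≡ 103^2 = 10609 ≡ 73 (mod 439)
144^8 = (144^4)^2 ≡ 73^2 = 5329 ≡ 61 (mod 439)
144^16 = (144^8)^2 ≡ 61^2 = 3721 ≡ 209 (mod 439)
144^32 = (144^16)^2 ≡ 209^2 = 43681 ≡ 220 (mod 439)
144^59 = 144^32 · 144^16 · 144^8 · 144^2 · 144^1 ≡ 220 · 209 · 61 · 103 · 144 ≡ 32 (mod 439).

32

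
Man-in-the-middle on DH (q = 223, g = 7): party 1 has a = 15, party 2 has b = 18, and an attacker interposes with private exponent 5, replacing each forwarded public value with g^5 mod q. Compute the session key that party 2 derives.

Party 2 receives an attacker's public value M = 7^5 mod 223 instead of the honest one.
7^1 ≡ 7 (mod 223)
7^2 = (7^1)^2 ≡ 7^2 = 49 ≡ 49 (mod 223)
7^4 = (7^2)^2 ≡ 49^2 = 2401 ≡ 171 (mod 223)
7^5 = 7^4 · 7^1 ≡ 171 · 7 ≡ 82 (mod 223).
So M = 82. Party 2 computes K = M^18 mod 223.
82^1 ≡ 82 (mod 223)
82^2 = (82^1)^2 ≡ 82^2 = 6724 ≡ 34 (mod 223)
82^4 = (82^2)^2 ≡ 34^2 = 1156 ≡ 41 (mod 223)
82^8 = (82^4)^2 ≡ 41^2 = 1681 ≡ 120 (mod 223)
82^16 = (82^8)^2 ≡ 120^2 = 14400 ≡ 128 (mod 223)
82^18 = 82^16 · 82^2 ≡ 128 · 34 ≡ 115 (mod 223).

115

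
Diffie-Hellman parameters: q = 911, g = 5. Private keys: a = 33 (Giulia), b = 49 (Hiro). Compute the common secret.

Giulia sends A = g^a mod q = 5^33 mod 911.
5^1 ≡ 5 (mod 911)
5^2 = (5^1)^2 ≡ 5^2 = 25 ≡ 25 (mod 911)
5^4 = (5^2)^2 ≡ 25^2 = 625 ≡ 625 (mod 911)
5^8 = (5^4)^2 ≡ 625^2 = 390625 ≡ 717 (mod 911)
5^16 = (5^8)^2 ≡ 717^2 = 514089 ≡ 285 (mod 911)
5^32 = (5^16)^2 ≡ 285^2 = 81225 ≡ 146 (mod 911)
5^33 = 5^32 · 5^1 ≡ 146 · 5 ≡ 730 (mod 911).
So A = 730. Hiro then computes K = A^b mod q = 730^49 mod 911.
730^1 ≡ 730 (mod 911)
730^2 = (730^1)^2 ≡ 730^2 = 532900 ≡ 876 (mod 911)
730^4 = (730^2)^2 ≡ 876^2 = 767376 ≡ 314 (mod 911)
730^8 = (730^4)^2 ≡ 314^2 = 98596 ≡ 208 (mod 911)
730^16 = (730^8)^2 ≡ 208^2 = 43264 ≡ 447 (mod 911)
730^32 = (730^16)^2 ≡ 447^2 = 199809 ≡ 300 (mod 911)
730^49 = 730^32 · 730^16 · 730^1 ≡ 300 · 447 · 730 ≡ 584 (mod 911).

584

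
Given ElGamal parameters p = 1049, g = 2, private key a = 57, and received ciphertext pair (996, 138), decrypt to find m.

38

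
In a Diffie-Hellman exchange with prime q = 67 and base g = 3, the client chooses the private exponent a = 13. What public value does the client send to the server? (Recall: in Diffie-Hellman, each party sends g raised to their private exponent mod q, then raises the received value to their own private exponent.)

58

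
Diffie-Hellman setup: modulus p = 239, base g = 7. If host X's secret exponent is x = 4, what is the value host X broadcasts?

11

Public value = 7^4 mod 239.
7^1 ≡ 7 (mod 239)
7^2 = (7^1)^2 ≡ 7^2 = 49 ≡ 49 (mod 239)
7^4 = (7^2)^2 ≡ 49^2 = 2401 ≡ 11 (mod 239)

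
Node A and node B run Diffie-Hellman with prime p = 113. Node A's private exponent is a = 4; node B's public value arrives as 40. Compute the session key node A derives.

98

Shared key K = 40^4 mod 113.
40^1 ≡ 40 (mod 113)
40^2 = (40^1)^2 ≡ 40^2 = 1600 ≡ 18 (mod 113)
40^4 = (40^2)^2 ≡ 18^2 = 324 ≡ 98 (mod 113)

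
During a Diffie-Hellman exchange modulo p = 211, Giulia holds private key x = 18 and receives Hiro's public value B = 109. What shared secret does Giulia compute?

Shared key K = 109^18 mod 211.
109^1 ≡ 109 (mod 211)
109^2 = (109^1)^2 ≡ 109^2 = 11881 ≡ 65 (mod 211)
109^4 = (109^2)^2 ≡ 65^2 = 4225 ≡ 5 (mod 211)
109^8 = (109^4)^2 ≡ 5^2 = 25 ≡ 25 (mod 211)
109^16 = (109^8)^2 ≡ 25^2 = 625 ≡ 203 (mod 211)
109^18 = 109^16 · 109^2 ≡ 203 · 65 ≡ 113 (mod 211).

113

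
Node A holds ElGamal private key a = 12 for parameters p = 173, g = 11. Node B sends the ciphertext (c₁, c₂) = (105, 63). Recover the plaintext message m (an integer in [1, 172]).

Shared mask s = c₁^a mod p = 105^12 mod 173.
105^1 ≡ 105 (mod 173)
105^2 = (105^1)^2 ≡ 105^2 = 11025 ≡ 126 (mod 173)
105^4 = (105^2)^2 ≡ 126^2 = 15876 ≡ 133 (mod 173)
105^8 = (105^4)^2 ≡ 133^2 = 17689 ≡ 43 (mod 173)
105^12 = 105^8 · 105^4 ≡ 43 · 133 ≡ 10 (mod 173).
So s = 10; s⁻¹ ≡ 52 (mod 173).
m = c₂ · s⁻¹ mod 173 = 63 · 52 mod 173 = 162.

162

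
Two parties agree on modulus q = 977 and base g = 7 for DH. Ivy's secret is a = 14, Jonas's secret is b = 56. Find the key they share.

131

Ivy sends A = g^a mod q = 7^14 mod 977.
7^1 ≡ 7 (mod 977)
7^2 = (7^1)^2 ≡ 7^2 = 49 ≡ 49 (mod 977)
7^4 = (7^2)^2 ≡ 49^2 = 2401 ≡ 447 (mod 977)
7^8 = (7^4)^2 ≡ 447^2 = 199809 ≡ 501 (mod 977)
7^14 = 7^8 · 7^4 · 7^2 ≡ 501 · 447 · 49 ≡ 716 (mod 977).
So A = 716. Jonas then computes K = A^b mod q = 716^56 mod 977.
716^1 ≡ 716 (mod 977)
716^2 = (716^1)^2 ≡ 716^2 = 512656 ≡ 708 (mod 977)
716^4 = (716^2)^2 ≡ 708^2 = 501264 ≡ 63 (mod 977)
716^8 = (716^4)^2 ≡ 63^2 = 3969 ≡ 61 (mod 977)
716^16 = (716^8)^2 ≡ 61^2 = 3721 ≡ 790 (mod 977)
716^32 = (716^16)^2 ≡ 790^2 = 624100 ≡ 774 (mod 977)
716^56 = 716^32 · 716^16 · 716^8 ≡ 774 · 790 · 61 ≡ 131 (mod 977).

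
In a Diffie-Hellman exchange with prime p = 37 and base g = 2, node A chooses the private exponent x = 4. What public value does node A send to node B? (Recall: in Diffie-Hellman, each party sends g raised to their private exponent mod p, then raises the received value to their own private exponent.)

16

Public value = 2^4 mod 37.
2^1 ≡ 2 (mod 37)
2^2 = (2^1)^2 ≡ 2^2 = 4 ≡ 4 (mod 37)
2^4 = (2^2)^2 ≡ 4^2 = 16 ≡ 16 (mod 37)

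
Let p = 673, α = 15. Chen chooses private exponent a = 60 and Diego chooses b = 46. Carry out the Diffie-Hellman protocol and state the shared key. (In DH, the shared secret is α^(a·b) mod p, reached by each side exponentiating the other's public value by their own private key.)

Chen sends A = α^a mod p = 15^60 mod 673.
15^1 ≡ 15 (mod 673)
15^2 = (15^1)^2 ≡ 15^2 = 225 ≡ 225 (mod 673)
15^4 = (15^2)^2 ≡ 225^2 = 50625 ≡ 150 (mod 673)
15^8 = (15^4)^2 ≡ 150^2 = 22500 ≡ 291 (mod 673)
15^16 = (15^8)^2 ≡ 291^2 = 84681 ≡ 556 (mod 673)
15^32 = (15^16)^2 ≡ 556^2 = 309136 ≡ 229 (mod 673)
15^60 = 15^32 · 15^16 · 15^8 · 15^4 ≡ 229 · 556 · 291 · 150 ≡ 49 (mod 673).
So A = 49. Diego then computes K = A^b mod p = 49^46 mod 673.
49^1 ≡ 49 (mod 673)
49^2 = (49^1)^2 ≡ 49^2 = 2401 ≡ 382 (mod 673)
49^4 = (49^2)^2 ≡ 382^2 = 145924 ≡ 556 (mod 673)
49^8 = (49^4)^2 ≡ 556^2 = 309136 ≡ 229 (mod 673)
49^16 = (49^8)^2 ≡ 229^2 = 52441 ≡ 620 (mod 673)
49^32 = (49^16)^2 ≡ 620^2 = 384400 ≡ 117 (mod 673)
49^46 = 49^32 · 49^8 · 49^4 · 49^2 ≡ 117 · 229 · 556 · 382 ≡ 56 (mod 673).

56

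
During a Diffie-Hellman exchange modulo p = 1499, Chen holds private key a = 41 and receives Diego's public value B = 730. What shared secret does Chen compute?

Shared key K = 730^41 mod 1499.
730^1 ≡ 730 (mod 1499)
730^2 = (730^1)^2 ≡ 730^2 = 532900 ≡ 755 (mod 1499)
730^4 = (730^2)^2 ≡ 755^2 = 570025 ≡ 405 (mod 1499)
730^8 = (730^4)^2 ≡ 405^2 = 164025 ≡ 634 (mod 1499)
730^16 = (730^8)^2 ≡ 634^2 = 401956 ≡ 224 (mod 1499)
730^32 = (730^16)^2 ≡ 224^2 = 50176 ≡ 709 (mod 1499)
730^41 = 730^32 · 730^8 · 730^1 ≡ 709 · 634 · 730 ≡ 785 (mod 1499).

785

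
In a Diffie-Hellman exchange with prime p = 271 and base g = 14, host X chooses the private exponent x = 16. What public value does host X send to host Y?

129

Public value = 14^16 (mod 271).
14^1 ≡ 14 (mod 271)
14^2 = (14^1)^2 ≡ 14^2 = 196 ≡ 196 (mod 271)
14^4 = (14^2)^2 ≡ 196^2 = 38416 ≡ 205 (mod 271)
14^8 = (14^4)^2 ≡ 205^2 = 42025 ≡ 20 (mod 271)
14^16 = (14^8)^2 ≡ 20^2 = 400 ≡ 129 (mod 271)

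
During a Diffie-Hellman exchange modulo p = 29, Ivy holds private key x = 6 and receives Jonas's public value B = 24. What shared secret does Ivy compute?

23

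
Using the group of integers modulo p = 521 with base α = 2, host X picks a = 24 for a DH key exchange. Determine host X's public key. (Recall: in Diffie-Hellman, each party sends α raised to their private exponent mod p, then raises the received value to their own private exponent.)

495

Public value = 2^{24} \pmod{521}.
2^1 ≡ 2 (mod 521)
2^2 = (2^1)^2 ≡ 2^2 = 4 ≡ 4 (mod 521)
2^4 = (2^2)^2 ≡ 4^2 = 16 ≡ 16 (mod 521)
2^8 = (2^4)^2 ≡ 16^2 = 256 ≡ 256 (mod 521)
2^16 = (2^8)^2 ≡ 256^2 = 65536 ≡ 411 (mod 521)
2^24 = 2^16 · 2^8 ≡ 411 · 256 ≡ 495 (mod 521).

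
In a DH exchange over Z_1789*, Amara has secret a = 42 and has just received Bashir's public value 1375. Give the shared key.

Shared key K = 1375^42 mod 1789.
1375^1 ≡ 1375 (mod 1789)
1375^2 = (1375^1)^2 ≡ 1375^2 = 1890625 ≡ 1441 (mod 1789)
1375^4 = (1375^2)^2 ≡ 1441^2 = 2076481 ≡ 1241 (mod 1789)
1375^8 = (1375^4)^2 ≡ 1241^2 = 1540081 ≡ 1541 (mod 1789)
1375^16 = (1375^8)^2 ≡ 1541^2 = 2374681 ≡ 678 (mod 1789)
1375^32 = (1375^16)^2 ≡ 678^2 = 459684 ≡ 1700 (mod 1789)
1375^42 = 1375^32 · 1375^8 · 1375^2 ≡ 1700 · 1541 · 1441 ≡ 910 (mod 1789).

910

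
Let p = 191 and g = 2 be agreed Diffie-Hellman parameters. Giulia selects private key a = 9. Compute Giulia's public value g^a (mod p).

Public value = 2^9 (mod 191).
2^1 ≡ 2 (mod 191)
2^2 = (2^1)^2 ≡ 2^2 = 4 ≡ 4 (mod 191)
2^4 = (2^2)^2 ≡ 4^2 = 16 ≡ 16 (mod 191)
2^8 = (2^4)^2 ≡ 16^2 = 256 ≡ 65 (mod 191)
2^9 = 2^8 · 2^1 ≡ 65 · 2 ≡ 130 (mod 191).

130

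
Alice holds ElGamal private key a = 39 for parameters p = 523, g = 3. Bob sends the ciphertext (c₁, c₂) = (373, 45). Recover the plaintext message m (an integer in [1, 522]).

144

Shared mask s = c₁^a mod p = 373^39 mod 523.
373^1 ≡ 373 (mod 523)
373^2 = (373^1)^2 ≡ 373^2 = 139129 ≡ 11 (mod 523)
373^4 = (373^2)^2 ≡ 11^2 = 121 ≡ 121 (mod 523)
373^8 = (373^4)^2 ≡ 121^2 = 14641 ≡ 520 (mod 523)
373^16 = (373^8)^2 ≡ 520^2 = 270400 ≡ 9 (mod 523)
373^32 = (373^16)^2 ≡ 9^2 = 81 ≡ 81 (mod 523)
373^39 = 373^32 · 373^4 · 373^2 · 373^1 ≡ 81 · 121 · 11 · 373 ≡ 33 (mod 523).
So s = 33; s⁻¹ ≡ 317 (mod 523).
m = c₂ · s⁻¹ mod 523 = 45 · 317 mod 523 = 144.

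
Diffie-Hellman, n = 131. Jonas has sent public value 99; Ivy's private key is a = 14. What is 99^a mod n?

Shared key K = 99^14 mod 131.
99^1 ≡ 99 (mod 131)
99^2 = (99^1)^2 ≡ 99^2 = 9801 ≡ 107 (mod 131)
99^4 = (99^2)^2 ≡ 107^2 = 11449 ≡ 52 (mod 131)
99^8 = (99^4)^2 ≡ 52^2 = 2704 ≡ 84 (mod 131)
99^14 = 99^8 · 99^4 · 99^2 ≡ 84 · 52 · 107 ≡ 99 (mod 131).

99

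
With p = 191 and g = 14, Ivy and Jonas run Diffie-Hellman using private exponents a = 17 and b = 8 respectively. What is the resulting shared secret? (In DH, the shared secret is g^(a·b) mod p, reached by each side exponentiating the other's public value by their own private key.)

121

Ivy sends A = g^a mod p = 14^17 mod 191.
14^1 ≡ 14 (mod 191)
14^2 = (14^1)^2 ≡ 14^2 = 196 ≡ 5 (mod 191)
14^4 = (14^2)^2 ≡ 5^2 = 25 ≡ 25 (mod 191)
14^8 = (14^4)^2 ≡ 25^2 = 625 ≡ 52 (mod 191)
14^16 = (14^8)^2 ≡ 52^2 = 2704 ≡ 30 (mod 191)
14^17 = 14^16 · 14^1 ≡ 30 · 14 ≡ 38 (mod 191).
So A = 38. Jonas then computes K = A^b mod p = 38^8 mod 191.
38^1 ≡ 38 (mod 191)
38^2 = (38^1)^2 ≡ 38^2 = 1444 ≡ 107 (mod 191)
38^4 = (38^2)^2 ≡ 107^2 = 11449 ≡ 180 (mod 191)
38^8 = (38^4)^2 ≡ 180^2 = 32400 ≡ 121 (mod 191)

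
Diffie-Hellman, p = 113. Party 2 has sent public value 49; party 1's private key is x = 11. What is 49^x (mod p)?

106

Shared key K = 49^11 mod 113.
49^1 ≡ 49 (mod 113)
49^2 = (49^1)^2 ≡ 49^2 = 2401 ≡ 28 (mod 113)
49^4 = (49^2)^2 ≡ 28^2 = 784 ≡ 106 (mod 113)
49^8 = (49^4)^2 ≡ 106^2 = 11236 ≡ 49 (mod 113)
49^11 = 49^8 · 49^2 · 49^1 ≡ 49 · 28 · 49 ≡ 106 (mod 113).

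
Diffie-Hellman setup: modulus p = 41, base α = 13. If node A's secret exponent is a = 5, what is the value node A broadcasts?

38

Public value = 13^5 (mod 41).
13^1 ≡ 13 (mod 41)
13^2 = (13^1)^2 ≡ 13^2 = 169 ≡ 5 (mod 41)
13^4 = (13^2)^2 ≡ 5^2 = 25 ≡ 25 (mod 41)
13^5 = 13^4 · 13^1 ≡ 25 · 13 ≡ 38 (mod 41).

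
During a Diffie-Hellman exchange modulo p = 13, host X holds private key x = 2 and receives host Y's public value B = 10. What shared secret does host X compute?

9

Shared key K = 10^2 mod 13.
10^1 ≡ 10 (mod 13)
10^2 = (10^1)^2 ≡ 10^2 = 100 ≡ 9 (mod 13)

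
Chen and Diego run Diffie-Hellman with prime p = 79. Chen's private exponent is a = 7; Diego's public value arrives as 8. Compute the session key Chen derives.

18

Shared key K = 8^7 mod 79.
8^1 ≡ 8 (mod 79)
8^2 = (8^1)^2 ≡ 8^2 = 64 ≡ 64 (mod 79)
8^4 = (8^2)^2 ≡ 64^2 = 4096 ≡ 67 (mod 79)
8^7 = 8^4 · 8^2 · 8^1 ≡ 67 · 64 · 8 ≡ 18 (mod 79).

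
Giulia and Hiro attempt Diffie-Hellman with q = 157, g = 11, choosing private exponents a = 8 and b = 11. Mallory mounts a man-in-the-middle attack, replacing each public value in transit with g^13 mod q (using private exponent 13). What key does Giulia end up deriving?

Giulia receives Mallory's public value M = 11^13 mod 157 instead of the honest one.
11^1 ≡ 11 (mod 157)
11^2 = (11^1)^2 ≡ 11^2 = 121 ≡ 121 (mod 157)
11^4 = (11^2)^2 ≡ 121^2 = 14641 ≡ 40 (mod 157)
11^8 = (11^4)^2 ≡ 40^2 = 1600 ≡ 30 (mod 157)
11^13 = 11^8 · 11^4 · 11^1 ≡ 30 · 40 · 11 ≡ 12 (mod 157).
So M = 12. Giulia computes K = M^8 mod 157.
12^1 ≡ 12 (mod 157)
12^2 = (12^1)^2 ≡ 12^2 = 144 ≡ 144 (mod 157)
12^4 = (12^2)^2 ≡ 144^2 = 20736 ≡ 12 (mod 157)
12^8 = (12^4)^2 ≡ 12^2 = 144 ≡ 144 (mod 157)

144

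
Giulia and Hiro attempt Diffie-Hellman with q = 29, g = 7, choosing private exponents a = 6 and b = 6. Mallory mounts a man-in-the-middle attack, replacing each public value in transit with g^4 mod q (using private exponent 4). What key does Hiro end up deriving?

24

Hiro receives Mallory's public value M = 7^4 mod 29 instead of the honest one.
7^1 ≡ 7 (mod 29)
7^2 = (7^1)^2 ≡ 7^2 = 49 ≡ 20 (mod 29)
7^4 = (7^2)^2 ≡ 20^2 = 400 ≡ 23 (mod 29)
So M = 23. Hiro computes K = M^6 mod 29.
23^1 ≡ 23 (mod 29)
23^2 = (23^1)^2 ≡ 23^2 = 529 ≡ 7 (mod 29)
23^4 = (23^2)^2 ≡ 7^2 = 49 ≡ 20 (mod 29)
23^6 = 23^4 · 23^2 ≡ 20 · 7 ≡ 24 (mod 29).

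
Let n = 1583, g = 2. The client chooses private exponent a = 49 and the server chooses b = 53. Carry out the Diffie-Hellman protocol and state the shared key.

13

The server sends B = g^b mod n = 2^53 mod 1583.
2^1 ≡ 2 (mod 1583)
2^2 = (2^1)^2 ≡ 2^2 = 4 ≡ 4 (mod 1583)
2^4 = (2^2)^2 ≡ 4^2 = 16 ≡ 16 (mod 1583)
2^8 = (2^4)^2 ≡ 16^2 = 256 ≡ 256 (mod 1583)
2^16 = (2^8)^2 ≡ 256^2 = 65536 ≡ 633 (mod 1583)
2^32 = (2^16)^2 ≡ 633^2 = 400689 ≡ 190 (mod 1583)
2^53 = 2^32 · 2^16 · 2^4 · 2^1 ≡ 190 · 633 · 16 · 2 ≡ 367 (mod 1583).
So B = 367. The client then computes K = B^a mod n = 367^49 mod 1583.
367^1 ≡ 367 (mod 1583)
367^2 = (367^1)^2 ≡ 367^2 = 134689 ≡ 134 (mod 1583)
367^4 = (367^2)^2 ≡ 134^2 = 17956 ≡ 543 (mod 1583)
367^8 = (367^4)^2 ≡ 543^2 = 294849 ≡ 411 (mod 1583)
367^16 = (367^8)^2 ≡ 411^2 = 168921 ≡ 1123 (mod 1583)
367^32 = (367^16)^2 ≡ 1123^2 = 1261129 ≡ 1061 (mod 1583)
367^49 = 367^32 · 367^16 · 367^1 ≡ 1061 · 1123 · 367 ≡ 13 (mod 1583).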